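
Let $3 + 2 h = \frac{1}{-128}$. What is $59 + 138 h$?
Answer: $- \frac{19013}{128} \approx -148.54$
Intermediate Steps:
$h = - \frac{385}{256}$ ($h = - \frac{3}{2} + \frac{1}{2 \left(-128\right)} = - \frac{3}{2} + \frac{1}{2} \left(- \frac{1}{128}\right) = - \frac{3}{2} - \frac{1}{256} = - \frac{385}{256} \approx -1.5039$)
$59 + 138 h = 59 + 138 \left(- \frac{385}{256}\right) = 59 - \frac{26565}{128} = - \frac{19013}{128}$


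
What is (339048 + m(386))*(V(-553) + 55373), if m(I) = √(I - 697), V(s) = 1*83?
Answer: 18802245888 + 55456*I*√311 ≈ 1.8802e+10 + 9.7798e+5*I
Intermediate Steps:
V(s) = 83
m(I) = √(-697 + I)
(339048 + m(386))*(V(-553) + 55373) = (339048 + √(-697 + 386))*(83 + 55373) = (339048 + √(-311))*55456 = (339048 + I*√311)*55456 = 18802245888 + 55456*I*√311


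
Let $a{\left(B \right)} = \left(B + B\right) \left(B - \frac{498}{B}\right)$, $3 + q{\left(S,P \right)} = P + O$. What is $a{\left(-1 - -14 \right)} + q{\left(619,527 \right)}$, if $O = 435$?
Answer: $301$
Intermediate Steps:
$q{\left(S,P \right)} = 432 + P$ ($q{\left(S,P \right)} = -3 + \left(P + 435\right) = -3 + \left(435 + P\right) = 432 + P$)
$a{\left(B \right)} = 2 B \left(B - \frac{498}{B}\right)$
$a{\left(-1 - -14 \right)} + q{\left(619,527 \right)} = \left(-996 + 2 \left(-1 - -14\right)^{2}\right) + \left(432 + 527\right) = \left(-996 + 2 \left(-1 + 14\right)^{2}\right) + 959 = \left(-996 + 2 \cdot 13^{2}\right) + 959 = \left(-996 + 2 \cdot 169\right) + 959 = \left(-996 + 338\right) + 959 = -658 + 959 = 301$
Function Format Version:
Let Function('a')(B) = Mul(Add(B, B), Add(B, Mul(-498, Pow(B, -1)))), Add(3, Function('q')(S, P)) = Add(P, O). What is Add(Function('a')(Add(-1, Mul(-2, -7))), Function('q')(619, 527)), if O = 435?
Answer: 301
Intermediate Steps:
Function('q')(S, P) = Add(432, P) (Function('q')(S, P) = Add(-3, Add(P, 435)) = Add(-3, Add(435, P)) = Add(432, P))
Function('a')(B) = Mul(2, B, Add(B, Mul(-498, Pow(B, -1)))) (Function('a')(B) = Mul(Mul(2, B), Add(B, Mul(-498, Pow(B, -1)))) = Mul(2, B, Add(B, Mul(-498, Pow(B, -1)))))
Add(Function('a')(Add(-1, Mul(-2, -7))), Function('q')(619, 527)) = Add(Add(-996, Mul(2, Pow(Add(-1, Mul(-2, -7)), 2))), Add(432, 527)) = Add(Add(-996, Mul(2, Pow(Add(-1, 14), 2))), 959) = Add(Add(-996, Mul(2, Pow(13, 2))), 959) = Add(Add(-996, Mul(2, 169)), 959) = Add(Add(-996, 338), 959) = Add(-658, 959) = 301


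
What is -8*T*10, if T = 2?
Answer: -160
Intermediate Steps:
-8*T*10 = -8*2*10 = -16*10 = -160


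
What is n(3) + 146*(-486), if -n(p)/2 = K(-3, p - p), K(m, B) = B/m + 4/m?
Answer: -212860/3 ≈ -70953.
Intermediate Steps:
K(m, B) = 4/m + B/m
n(p) = 8/3 (n(p) = -2*(4 + (p - p))/(-3) = -(-2)*(4 + 0)/3 = -(-2)*4/3 = -2*(-4/3) = 8/3)
n(3) + 146*(-486) = 8/3 + 146*(-486) = 8/3 - 70956 = -212860/3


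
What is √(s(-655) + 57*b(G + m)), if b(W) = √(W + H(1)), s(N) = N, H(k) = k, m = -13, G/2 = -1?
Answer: √(-655 + 57*I*√14) ≈ 4.1139 + 25.921*I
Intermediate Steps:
G = -2 (G = 2*(-1) = -2)
b(W) = √(1 + W) (b(W) = √(W + 1) = √(1 + W))
√(s(-655) + 57*b(G + m)) = √(-655 + 57*√(1 + (-2 - 13))) = √(-655 + 57*√(1 - 15)) = √(-655 + 57*√(-14)) = √(-655 + 57*(I*√14)) = √(-655 + 57*I*√14)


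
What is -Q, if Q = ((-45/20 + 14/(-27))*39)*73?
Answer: 283751/36 ≈ 7882.0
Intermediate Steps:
Q = -283751/36 (Q = ((-45*1/20 + 14*(-1/27))*39)*73 = ((-9/4 - 14/27)*39)*73 = -299/108*39*73 = -3887/36*73 = -283751/36 ≈ -7882.0)
-Q = -1*(-283751/36) = 283751/36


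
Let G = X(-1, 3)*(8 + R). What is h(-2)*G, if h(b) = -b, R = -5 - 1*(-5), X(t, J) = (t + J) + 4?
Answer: 96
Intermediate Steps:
X(t, J) = 4 + J + t (X(t, J) = (J + t) + 4 = 4 + J + t)
R = 0 (R = -5 + 5 = 0)
G = 48 (G = (4 + 3 - 1)*(8 + 0) = 6*8 = 48)
h(-2)*G = -1*(-2)*48 = 2*48 = 96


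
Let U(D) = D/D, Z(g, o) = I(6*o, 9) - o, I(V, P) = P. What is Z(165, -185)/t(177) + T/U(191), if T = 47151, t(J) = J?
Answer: 8345921/177 ≈ 47152.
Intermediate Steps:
Z(g, o) = 9 - o
U(D) = 1
Z(165, -185)/t(177) + T/U(191) = (9 - 1*(-185))/177 + 47151/1 = (9 + 185)*(1/177) + 47151*1 = 194*(1/177) + 47151 = 194/177 + 47151 = 8345921/177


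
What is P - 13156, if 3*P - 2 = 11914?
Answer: -9184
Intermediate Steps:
P = 3972 (P = ⅔ + (⅓)*11914 = ⅔ + 11914/3 = 3972)
P - 13156 = 3972 - 13156 = -9184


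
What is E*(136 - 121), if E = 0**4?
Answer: 0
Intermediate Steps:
E = 0
E*(136 - 121) = 0*(136 - 121) = 0*15 = 0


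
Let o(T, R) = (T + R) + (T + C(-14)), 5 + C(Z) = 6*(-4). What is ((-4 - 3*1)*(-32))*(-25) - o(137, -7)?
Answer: -5838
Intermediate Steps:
C(Z) = -29 (C(Z) = -5 + 6*(-4) = -5 - 24 = -29)
o(T, R) = -29 + R + 2*T (o(T, R) = (T + R) + (T - 29) = (R + T) + (-29 + T) = -29 + R + 2*T)
((-4 - 3*1)*(-32))*(-25) - o(137, -7) = ((-4 - 3*1)*(-32))*(-25) - (-29 - 7 + 2*137) = ((-4 - 3)*(-32))*(-25) - (-29 - 7 + 274) = -7*(-32)*(-25) - 1*238 = 224*(-25) - 238 = -5600 - 238 = -5838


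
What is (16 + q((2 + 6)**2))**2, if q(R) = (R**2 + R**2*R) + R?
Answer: 70926342400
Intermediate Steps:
q(R) = R + R**2 + R**3 (q(R) = (R**2 + R**3) + R = R + R**2 + R**3)
(16 + q((2 + 6)**2))**2 = (16 + (2 + 6)**2*(1 + (2 + 6)**2 + ((2 + 6)**2)**2))**2 = (16 + 8**2*(1 + 8**2 + (8**2)**2))**2 = (16 + 64*(1 + 64 + 64**2))**2 = (16 + 64*(1 + 64 + 4096))**2 = (16 + 64*4161)**2 = (16 + 266304)**2 = 266320**2 = 70926342400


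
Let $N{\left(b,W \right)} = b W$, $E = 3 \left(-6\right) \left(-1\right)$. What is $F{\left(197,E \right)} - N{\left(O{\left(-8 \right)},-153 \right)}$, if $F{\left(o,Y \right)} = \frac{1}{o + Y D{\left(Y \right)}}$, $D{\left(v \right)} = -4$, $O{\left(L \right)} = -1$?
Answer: $- \frac{19124}{125} \approx -152.99$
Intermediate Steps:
$E = 18$ ($E = \left(-18\right) \left(-1\right) = 18$)
$F{\left(o,Y \right)} = \frac{1}{o - 4 Y}$ ($F{\left(o,Y \right)} = \frac{1}{o + Y \left(-4\right)} = \frac{1}{o - 4 Y}$)
$N{\left(b,W \right)} = W b$
$F{\left(197,E \right)} - N{\left(O{\left(-8 \right)},-153 \right)} = \frac{1}{197 - 72} - \left(-153\right) \left(-1\right) = \frac{1}{197 - 72} - 153 = \frac{1}{125} - 153 = - \frac{19124}{125}$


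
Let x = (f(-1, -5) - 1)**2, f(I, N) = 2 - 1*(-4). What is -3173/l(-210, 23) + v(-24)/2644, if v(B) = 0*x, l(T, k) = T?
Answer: 3173/210 ≈ 15.110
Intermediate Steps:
f(I, N) = 6 (f(I, N) = 2 + 4 = 6)
x = 25 (x = (6 - 1)**2 = 5**2 = 25)
v(B) = 0 (v(B) = 0*25 = 0)
-3173/l(-210, 23) + v(-24)/2644 = -3173/(-210) + 0/2644 = -3173*(-1/210) + 0*(1/2644) = 3173/210 + 0 = 3173/210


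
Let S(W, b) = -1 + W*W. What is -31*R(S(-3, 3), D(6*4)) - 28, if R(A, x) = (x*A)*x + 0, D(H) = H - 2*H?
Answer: -142876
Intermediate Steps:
S(W, b) = -1 + W²
D(H) = -H
R(A, x) = A*x² (R(A, x) = (A*x)*x + 0 = A*x² + 0 = A*x²)
-31*R(S(-3, 3), D(6*4)) - 28 = -31*(-1 + (-3)²)*(-6*4)² - 28 = -31*(-1 + 9)*(-1*24)² - 28 = -248*(-24)² - 28 = -248*576 - 28 = -31*4608 - 28 = -142848 - 28 = -142876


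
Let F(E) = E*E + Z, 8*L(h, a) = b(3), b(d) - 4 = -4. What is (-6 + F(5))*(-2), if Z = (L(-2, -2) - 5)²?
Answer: -88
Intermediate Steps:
b(d) = 0 (b(d) = 4 - 4 = 0)
L(h, a) = 0 (L(h, a) = (⅛)*0 = 0)
Z = 25 (Z = (0 - 5)² = (-5)² = 25)
F(E) = 25 + E² (F(E) = E*E + 25 = E² + 25 = 25 + E²)
(-6 + F(5))*(-2) = (-6 + (25 + 5²))*(-2) = (-6 + (25 + 25))*(-2) = (-6 + 50)*(-2) = 44*(-2) = -88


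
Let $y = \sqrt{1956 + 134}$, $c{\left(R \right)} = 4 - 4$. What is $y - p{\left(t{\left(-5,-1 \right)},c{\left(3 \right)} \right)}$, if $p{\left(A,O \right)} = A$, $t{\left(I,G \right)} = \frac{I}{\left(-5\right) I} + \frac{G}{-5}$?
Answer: $\sqrt{2090} \approx 45.716$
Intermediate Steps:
$c{\left(R \right)} = 0$ ($c{\left(R \right)} = 4 - 4 = 0$)
$t{\left(I,G \right)} = - \frac{1}{5} - \frac{G}{5}$ ($t{\left(I,G \right)} = I \left(- \frac{1}{5 I}\right) + G \left(- \frac{1}{5}\right) = - \frac{1}{5} - \frac{G}{5}$)
$y = \sqrt{2090} \approx 45.716$
$y - p{\left(t{\left(-5,-1 \right)},c{\left(3 \right)} \right)} = \sqrt{2090} - \left(- \frac{1}{5} - - \frac{1}{5}\right) = \sqrt{2090} - \left(- \frac{1}{5} + \frac{1}{5}\right) = \sqrt{2090} - 0 = \sqrt{2090} + 0 = \sqrt{2090}$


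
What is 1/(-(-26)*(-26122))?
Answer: -1/679172 ≈ -1.4724e-6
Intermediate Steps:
1/(-(-26)*(-26122)) = 1/(-1*679172) = 1/(-679172) = -1/679172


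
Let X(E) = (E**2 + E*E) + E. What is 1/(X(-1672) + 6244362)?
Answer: 1/11833858 ≈ 8.4503e-8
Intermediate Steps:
X(E) = E + 2*E**2 (X(E) = (E**2 + E**2) + E = 2*E**2 + E = E + 2*E**2)
1/(X(-1672) + 6244362) = 1/(-1672*(1 + 2*(-1672)) + 6244362) = 1/(-1672*(1 - 3344) + 6244362) = 1/(-1672*(-3343) + 6244362) = 1/(5589496 + 6244362) = 1/11833858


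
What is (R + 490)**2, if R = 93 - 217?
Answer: 133956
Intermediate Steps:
R = -124
(R + 490)**2 = (-124 + 490)**2 = 366**2 = 133956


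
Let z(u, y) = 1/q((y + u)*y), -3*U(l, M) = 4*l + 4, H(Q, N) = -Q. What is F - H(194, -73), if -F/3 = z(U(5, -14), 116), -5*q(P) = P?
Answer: 810149/4176 ≈ 194.00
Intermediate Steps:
q(P) = -P/5
U(l, M) = -4/3 - 4*l/3 (U(l, M) = -(4*l + 4)/3 = -(4 + 4*l)/3 = -4/3 - 4*l/3)
z(u, y) = -5/(y*(u + y)) (z(u, y) = 1/(-(y + u)*y/5) = 1/(-(u + y)*y/5) = 1/(-y*(u + y)/5) = -5/(y*(u + y)))
F = 5/4176 (F = -(-15)/(116*((-4/3 - 4/3*5) + 116)) = -(-15)/(116*((-4/3 - 20/3) + 116)) = -(-15)/(116*(-8 + 116)) = -(-15)/(116*108) = -3*(-5/12528) = 5/4176 ≈ 0.0011973)
F - H(194, -73) = 5/4176 - (-1)*194 = 5/4176 - 1*(-194) = 5/4176 + 194 = 810149/4176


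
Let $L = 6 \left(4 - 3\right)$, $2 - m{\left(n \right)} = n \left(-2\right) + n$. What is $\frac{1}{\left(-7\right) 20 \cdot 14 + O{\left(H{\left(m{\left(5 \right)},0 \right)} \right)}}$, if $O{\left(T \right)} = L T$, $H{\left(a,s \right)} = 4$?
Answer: $- \frac{1}{1936} \approx -0.00051653$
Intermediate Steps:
$m{\left(n \right)} = 2 + n$ ($m{\left(n \right)} = 2 - \left(n \left(-2\right) + n\right) = 2 - \left(- 2 n + n\right) = 2 - - n = 2 + n$)
$L = 6$ ($L = 6 \cdot 1 = 6$)
$O{\left(T \right)} = 6 T$
$\frac{1}{\left(-7\right) 20 \cdot 14 + O{\left(H{\left(m{\left(5 \right)},0 \right)} \right)}} = \frac{1}{\left(-7\right) 20 \cdot 14 + 6 \cdot 4} = \frac{1}{\left(-140\right) 14 + 24} = \frac{1}{-1960 + 24} = \frac{1}{-1936} = - \frac{1}{1936}$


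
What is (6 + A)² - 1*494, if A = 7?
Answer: -325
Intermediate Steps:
(6 + A)² - 1*494 = (6 + 7)² - 1*494 = 13² - 494 = 169 - 494 = -325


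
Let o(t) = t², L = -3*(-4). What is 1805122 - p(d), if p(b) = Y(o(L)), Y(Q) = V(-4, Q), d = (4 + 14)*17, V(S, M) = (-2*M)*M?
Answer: 1846594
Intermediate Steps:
L = 12
V(S, M) = -2*M²
d = 306 (d = 18*17 = 306)
Y(Q) = -2*Q²
p(b) = -41472 (p(b) = -2*(12²)² = -2*144² = -2*20736 = -41472)
1805122 - p(d) = 1805122 - 1*(-41472) = 1805122 + 41472 = 1846594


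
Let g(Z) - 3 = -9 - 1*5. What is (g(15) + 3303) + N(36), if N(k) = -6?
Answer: 3286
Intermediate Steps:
g(Z) = -11 (g(Z) = 3 + (-9 - 1*5) = 3 + (-9 - 5) = 3 - 14 = -11)
(g(15) + 3303) + N(36) = (-11 + 3303) - 6 = 3292 - 6 = 3286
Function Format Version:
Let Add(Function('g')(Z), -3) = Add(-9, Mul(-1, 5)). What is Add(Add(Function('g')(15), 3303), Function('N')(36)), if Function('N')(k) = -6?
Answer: 3286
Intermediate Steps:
Function('g')(Z) = -11 (Function('g')(Z) = Add(3, Add(-9, Mul(-1, 5))) = Add(3, Add(-9, -5)) = Add(3, -14) = -11)
Add(Add(Function('g')(15), 3303), Function('N')(36)) = Add(Add(-11, 3303), -6) = Add(3292, -6) = 3286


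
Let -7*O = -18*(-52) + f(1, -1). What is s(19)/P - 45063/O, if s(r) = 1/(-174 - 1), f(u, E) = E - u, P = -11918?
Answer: 164474880646/486999275 ≈ 337.73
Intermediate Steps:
s(r) = -1/175 (s(r) = 1/(-175) = -1/175)
O = -934/7 (O = -(-18*(-52) + (-1 - 1*1))/7 = -(936 + (-1 - 1))/7 = -(936 - 2)/7 = -⅐*934 = -934/7 ≈ -133.43)
s(19)/P - 45063/O = -1/175/(-11918) - 45063/(-934/7) = -1/175*(-1/11918) - 45063*(-7/934) = 1/2085650 + 315441/934 = 164474880646/486999275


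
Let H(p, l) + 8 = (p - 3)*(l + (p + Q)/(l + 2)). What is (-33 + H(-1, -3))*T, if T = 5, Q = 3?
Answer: -105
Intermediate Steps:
H(p, l) = -8 + (-3 + p)*(l + (3 + p)/(2 + l)) (H(p, l) = -8 + (p - 3)*(l + (p + 3)/(l + 2)) = -8 + (-3 + p)*(l + (3 + p)/(2 + l)))
(-33 + H(-1, -3))*T = (-33 + (-25 + (-1)**2 - 14*(-3) - 3*(-3)**2 - 1*(-3)**2 + 2*(-3)*(-1))/(2 - 3))*5 = (-33 + (-25 + 1 + 42 - 3*9 - 1*9 + 6)/(-1))*5 = (-33 - (-25 + 1 + 42 - 27 - 9 + 6))*5 = (-33 - 1*(-12))*5 = (-33 + 12)*5 = -21*5 = -105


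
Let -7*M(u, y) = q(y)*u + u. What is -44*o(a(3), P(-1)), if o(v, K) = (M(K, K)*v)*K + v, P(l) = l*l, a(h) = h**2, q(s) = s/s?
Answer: -1980/7 ≈ -282.86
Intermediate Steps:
q(s) = 1
P(l) = l**2
M(u, y) = -2*u/7 (M(u, y) = -(1*u + u)/7 = -(u + u)/7 = -2*u/7)
o(v, K) = v - 2*v*K**2/7 (o(v, K) = ((-2*K/7)*v)*K + v = (-2*K*v/7)*K + v = -2*v*K**2/7 + v = v - 2*v*K**2/7)
-44*o(a(3), P(-1)) = -44*3**2*(7 - 2*((-1)**2)**2)/7 = -44*9*(7 - 2*1**2)/7 = -44*9*(7 - 2*1)/7 = -44*9*(7 - 2)/7 = -44*9*5/7 = -44*45/7 = -1980/7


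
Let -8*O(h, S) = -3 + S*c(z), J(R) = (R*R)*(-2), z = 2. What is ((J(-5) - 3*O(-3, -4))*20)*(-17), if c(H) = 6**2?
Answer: 71485/2 ≈ 35743.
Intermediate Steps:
J(R) = -2*R**2 (J(R) = R**2*(-2) = -2*R**2)
c(H) = 36
O(h, S) = 3/8 - 9*S/2 (O(h, S) = -(-3 + S*36)/8 = -(-3 + 36*S)/8 = 3/8 - 9*S/2)
((J(-5) - 3*O(-3, -4))*20)*(-17) = ((-2*(-5)**2 - 3*(3/8 - 9/2*(-4)))*20)*(-17) = ((-2*25 - 3*(3/8 + 18))*20)*(-17) = ((-50 - 3*147/8)*20)*(-17) = ((-50 - 441/8)*20)*(-17) = -841/8*20*(-17) = -4205/2*(-17) = 71485/2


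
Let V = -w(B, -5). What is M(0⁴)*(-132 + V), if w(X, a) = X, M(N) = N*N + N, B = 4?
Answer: 0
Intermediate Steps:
M(N) = N + N² (M(N) = N² + N = N + N²)
V = -4 (V = -1*4 = -4)
M(0⁴)*(-132 + V) = (0⁴*(1 + 0⁴))*(-132 - 4) = (0*(1 + 0))*(-136) = (0*1)*(-136) = 0*(-136) = 0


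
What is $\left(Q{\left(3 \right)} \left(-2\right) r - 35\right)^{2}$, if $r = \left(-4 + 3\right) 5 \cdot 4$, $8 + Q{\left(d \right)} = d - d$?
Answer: $126025$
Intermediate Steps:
$Q{\left(d \right)} = -8$ ($Q{\left(d \right)} = -8 + \left(d - d\right) = -8 + 0 = -8$)
$r = -20$ ($r = \left(-1\right) 20 = -20$)
$\left(Q{\left(3 \right)} \left(-2\right) r - 35\right)^{2} = \left(\left(-8\right) \left(-2\right) \left(-20\right) - 35\right)^{2} = \left(16 \left(-20\right) - 35\right)^{2} = \left(-320 - 35\right)^{2} = \left(-355\right)^{2} = 126025$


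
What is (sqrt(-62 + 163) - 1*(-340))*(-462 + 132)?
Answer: -112200 - 330*sqrt(101) ≈ -1.1552e+5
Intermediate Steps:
(sqrt(-62 + 163) - 1*(-340))*(-462 + 132) = (sqrt(101) + 340)*(-330) = (340 + sqrt(101))*(-330) = -112200 - 330*sqrt(101)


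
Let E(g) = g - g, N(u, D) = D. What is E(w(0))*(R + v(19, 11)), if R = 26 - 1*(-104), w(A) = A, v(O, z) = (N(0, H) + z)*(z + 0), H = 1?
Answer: 0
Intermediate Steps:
v(O, z) = z*(1 + z) (v(O, z) = (1 + z)*(z + 0) = (1 + z)*z = z*(1 + z))
E(g) = 0
R = 130 (R = 26 + 104 = 130)
E(w(0))*(R + v(19, 11)) = 0*(130 + 11*(1 + 11)) = 0*(130 + 11*12) = 0*(130 + 132) = 0*262 = 0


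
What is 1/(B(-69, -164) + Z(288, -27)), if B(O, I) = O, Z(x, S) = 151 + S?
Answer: 1/55 ≈ 0.018182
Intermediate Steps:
1/(B(-69, -164) + Z(288, -27)) = 1/(-69 + (151 - 27)) = 1/(-69 + 124) = 1/55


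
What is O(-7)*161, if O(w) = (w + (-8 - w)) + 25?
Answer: 2737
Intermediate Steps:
O(w) = 17 (O(w) = -8 + 25 = 17)
O(-7)*161 = 17*161 = 2737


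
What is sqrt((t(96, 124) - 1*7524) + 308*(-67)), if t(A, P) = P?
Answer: 2*I*sqrt(7009) ≈ 167.44*I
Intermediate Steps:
sqrt((t(96, 124) - 1*7524) + 308*(-67)) = sqrt((124 - 1*7524) + 308*(-67)) = sqrt((124 - 7524) - 20636) = sqrt(-7400 - 20636) = sqrt(-28036) = 2*I*sqrt(7009)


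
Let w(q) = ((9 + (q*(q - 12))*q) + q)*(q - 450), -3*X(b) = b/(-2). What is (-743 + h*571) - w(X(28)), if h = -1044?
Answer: -53614075/81 ≈ -6.6190e+5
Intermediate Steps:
X(b) = b/6 (X(b) = -b/(3*(-2)) = -b*(-1)/(3*2) = -(-1)*b/6 = b/6)
w(q) = (-450 + q)*(9 + q + q**2*(-12 + q)) (w(q) = ((9 + (q*(-12 + q))*q) + q)*(-450 + q) = ((9 + q**2*(-12 + q)) + q)*(-450 + q) = (9 + q + q**2*(-12 + q))*(-450 + q) = (-450 + q)*(9 + q + q**2*(-12 + q)))
(-743 + h*571) - w(X(28)) = (-743 - 1044*571) - (-4050 + ((1/6)*28)**4 - 462*((1/6)*28)**3 - 147*28/2 + 5401*((1/6)*28)**2) = (-743 - 596124) - (-4050 + (14/3)**4 - 462*(14/3)**3 - 441*14/3 + 5401*(14/3)**2) = -596867 - (-4050 + 38416/81 - 462*2744/27 - 2058 + 5401*(196/9)) = -596867 - (-4050 + 38416/81 - 422576/9 - 2058 + 1058596/9) = -596867 - 1*5267848/81 = -596867 - 5267848/81 = -53614075/81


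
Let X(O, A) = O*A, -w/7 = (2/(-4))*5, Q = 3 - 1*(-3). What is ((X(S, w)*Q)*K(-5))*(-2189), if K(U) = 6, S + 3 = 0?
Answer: 4137210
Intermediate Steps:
S = -3 (S = -3 + 0 = -3)
Q = 6 (Q = 3 + 3 = 6)
w = 35/2 (w = -7*2/(-4)*5 = -7*2*(-¼)*5 = -(-7)*5/2 = -7*(-5/2) = 35/2 ≈ 17.500)
X(O, A) = A*O
((X(S, w)*Q)*K(-5))*(-2189) = ((((35/2)*(-3))*6)*6)*(-2189) = (-105/2*6*6)*(-2189) = -315*6*(-2189) = -1890*(-2189) = 4137210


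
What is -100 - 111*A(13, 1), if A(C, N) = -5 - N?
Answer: 566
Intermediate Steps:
-100 - 111*A(13, 1) = -100 - 111*(-5 - 1*1) = -100 - 111*(-5 - 1) = -100 - 111*(-6) = -100 + 666 = 566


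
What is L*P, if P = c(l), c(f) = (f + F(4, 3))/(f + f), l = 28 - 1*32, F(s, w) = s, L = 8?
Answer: 0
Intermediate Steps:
l = -4 (l = 28 - 32 = -4)
c(f) = (4 + f)/(2*f) (c(f) = (f + 4)/(f + f) = (4 + f)/((2*f)) = (4 + f)*(1/(2*f)) = (4 + f)/(2*f))
P = 0 (P = (½)*(4 - 4)/(-4) = (½)*(-¼)*0 = 0)
L*P = 8*0 = 0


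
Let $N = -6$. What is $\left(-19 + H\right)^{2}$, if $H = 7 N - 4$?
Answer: $4225$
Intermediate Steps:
$H = -46$ ($H = 7 \left(-6\right) - 4 = -42 - 4 = -46$)
$\left(-19 + H\right)^{2} = \left(-19 - 46\right)^{2} = \left(-65\right)^{2} = 4225$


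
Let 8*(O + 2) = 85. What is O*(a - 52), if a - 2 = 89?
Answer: 2691/8 ≈ 336.38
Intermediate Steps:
a = 91 (a = 2 + 89 = 91)
O = 69/8 (O = -2 + (⅛)*85 = -2 + 85/8 = 69/8 ≈ 8.6250)
O*(a - 52) = 69*(91 - 52)/8 = (69/8)*39 = 2691/8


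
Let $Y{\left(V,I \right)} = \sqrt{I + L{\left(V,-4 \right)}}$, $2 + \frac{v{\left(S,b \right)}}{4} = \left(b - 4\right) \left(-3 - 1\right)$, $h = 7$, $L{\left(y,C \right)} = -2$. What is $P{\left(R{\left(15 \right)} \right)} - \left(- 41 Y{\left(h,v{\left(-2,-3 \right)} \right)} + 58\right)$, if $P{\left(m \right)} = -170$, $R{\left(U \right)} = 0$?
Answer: $-228 + 41 \sqrt{102} \approx 186.08$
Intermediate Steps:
$v{\left(S,b \right)} = 56 - 16 b$ ($v{\left(S,b \right)} = -8 + 4 \left(b - 4\right) \left(-3 - 1\right) = -8 + 4 \left(-4 + b\right) \left(-4\right) = -8 + 4 \left(16 - 4 b\right) = -8 - \left(-64 + 16 b\right) = 56 - 16 b$)
$Y{\left(V,I \right)} = \sqrt{-2 + I}$ ($Y{\left(V,I \right)} = \sqrt{I - 2} = \sqrt{-2 + I}$)
$P{\left(R{\left(15 \right)} \right)} - \left(- 41 Y{\left(h,v{\left(-2,-3 \right)} \right)} + 58\right) = -170 - \left(- 41 \sqrt{-2 + \left(56 - -48\right)} + 58\right) = -170 - \left(- 41 \sqrt{-2 + \left(56 + 48\right)} + 58\right) = -170 - \left(- 41 \sqrt{-2 + 104} + 58\right) = -170 - \left(- 41 \sqrt{102} + 58\right) = -170 - \left(58 - 41 \sqrt{102}\right) = -228 + 41 \sqrt{102}$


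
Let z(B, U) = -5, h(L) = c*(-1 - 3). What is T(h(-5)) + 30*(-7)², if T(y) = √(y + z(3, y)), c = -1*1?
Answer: 1470 + I ≈ 1470.0 + 1.0*I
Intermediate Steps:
c = -1
h(L) = 4 (h(L) = -(-1 - 3) = -1*(-4) = 4)
T(y) = √(-5 + y) (T(y) = √(y - 5) = √(-5 + y))
T(h(-5)) + 30*(-7)² = √(-5 + 4) + 30*(-7)² = √(-1) + 30*49 = I + 1470 = 1470 + I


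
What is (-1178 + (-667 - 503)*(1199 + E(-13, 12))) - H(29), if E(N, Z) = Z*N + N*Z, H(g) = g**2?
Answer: -1039809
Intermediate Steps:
E(N, Z) = 2*N*Z (E(N, Z) = N*Z + N*Z = 2*N*Z)
(-1178 + (-667 - 503)*(1199 + E(-13, 12))) - H(29) = (-1178 + (-667 - 503)*(1199 + 2*(-13)*12)) - 1*29**2 = (-1178 - 1170*(1199 - 312)) - 1*841 = (-1178 - 1170*887) - 841 = (-1178 - 1037790) - 841 = -1038968 - 841 = -1039809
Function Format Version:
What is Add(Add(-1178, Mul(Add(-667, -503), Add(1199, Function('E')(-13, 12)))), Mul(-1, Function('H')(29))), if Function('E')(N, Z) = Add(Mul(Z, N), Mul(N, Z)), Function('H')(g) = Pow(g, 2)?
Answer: -1039809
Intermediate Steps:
Function('E')(N, Z) = Mul(2, N, Z) (Function('E')(N, Z) = Add(Mul(N, Z), Mul(N, Z)) = Mul(2, N, Z))
Add(Add(-1178, Mul(Add(-667, -503), Add(1199, Function('E')(-13, 12)))), Mul(-1, Function('H')(29))) = Add(Add(-1178, Mul(Add(-667, -503), Add(1199, Mul(2, -13, 12)))), Mul(-1, Pow(29, 2))) = Add(Add(-1178, Mul(-1170, Add(1199, -312))), Mul(-1, 841)) = Add(Add(-1178, Mul(-1170, 887)), -841) = Add(Add(-1178, -1037790), -841) = Add(-1038968, -841) = -1039809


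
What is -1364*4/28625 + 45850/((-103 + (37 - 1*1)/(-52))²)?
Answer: 105945493413/26007301000 ≈ 4.0737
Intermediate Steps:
-1364*4/28625 + 45850/((-103 + (37 - 1*1)/(-52))²) = -5456*1/28625 + 45850/((-103 + (37 - 1)*(-1/52))²) = -5456/28625 + 45850/((-103 + 36*(-1/52))²) = -5456/28625 + 45850/((-103 - 9/13)²) = -5456/28625 + 45850/((-1348/13)²) = -5456/28625 + 45850/(1817104/169) = -5456/28625 + 45850*(169/1817104) = -5456/28625 + 3874325/908552 = 105945493413/26007301000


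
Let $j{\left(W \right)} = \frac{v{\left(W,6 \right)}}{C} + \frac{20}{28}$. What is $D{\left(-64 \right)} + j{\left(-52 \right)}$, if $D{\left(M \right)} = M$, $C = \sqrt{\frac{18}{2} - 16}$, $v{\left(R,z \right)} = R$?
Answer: $- \frac{443}{7} + \frac{52 i \sqrt{7}}{7} \approx -63.286 + 19.654 i$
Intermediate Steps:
$C = i \sqrt{7}$ ($C = \sqrt{18 \cdot \frac{1}{2} - 16} = \sqrt{9 - 16} = \sqrt{-7} = i \sqrt{7} \approx 2.6458 i$)
$j{\left(W \right)} = \frac{5}{7} - \frac{i W \sqrt{7}}{7}$ ($j{\left(W \right)} = \frac{W}{i \sqrt{7}} + \frac{20}{28} = W \left(- \frac{i \sqrt{7}}{7}\right) + 20 \cdot \frac{1}{28} = - \frac{i W \sqrt{7}}{7} + \frac{5}{7} = \frac{5}{7} - \frac{i W \sqrt{7}}{7}$)
$D{\left(-64 \right)} + j{\left(-52 \right)} = -64 + \left(\frac{5}{7} - \frac{1}{7} i \left(-52\right) \sqrt{7}\right) = -64 + \left(\frac{5}{7} + \frac{52 i \sqrt{7}}{7}\right) = - \frac{443}{7} + \frac{52 i \sqrt{7}}{7}$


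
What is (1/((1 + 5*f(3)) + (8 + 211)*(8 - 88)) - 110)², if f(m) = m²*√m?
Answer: 284935057965899842129/23548327458257449 + 1519201754055*√3/47096654916514898 ≈ 12100.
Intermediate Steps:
f(m) = m^(5/2)
(1/((1 + 5*f(3)) + (8 + 211)*(8 - 88)) - 110)² = (1/((1 + 5*3^(5/2)) + (8 + 211)*(8 - 88)) - 110)² = (1/((1 + 5*(9*√3)) + 219*(-80)) - 110)² = (1/((1 + 45*√3) - 17520) - 110)² = (1/(-17519 + 45*√3) - 110)² = (-110 + 1/(-17519 + 45*√3))²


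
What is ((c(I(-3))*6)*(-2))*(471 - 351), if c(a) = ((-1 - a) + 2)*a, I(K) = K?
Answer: 17280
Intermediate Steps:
c(a) = a*(1 - a) (c(a) = (1 - a)*a = a*(1 - a))
((c(I(-3))*6)*(-2))*(471 - 351) = ((-3*(1 - 1*(-3))*6)*(-2))*(471 - 351) = ((-3*(1 + 3)*6)*(-2))*120 = ((-3*4*6)*(-2))*120 = (-12*6*(-2))*120 = -72*(-2)*120 = 144*120 = 17280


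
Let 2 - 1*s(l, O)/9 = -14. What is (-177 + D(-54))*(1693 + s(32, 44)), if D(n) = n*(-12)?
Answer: 865227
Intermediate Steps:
s(l, O) = 144 (s(l, O) = 18 - 9*(-14) = 18 + 126 = 144)
D(n) = -12*n
(-177 + D(-54))*(1693 + s(32, 44)) = (-177 - 12*(-54))*(1693 + 144) = (-177 + 648)*1837 = 471*1837 = 865227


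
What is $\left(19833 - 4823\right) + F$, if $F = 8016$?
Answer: $23026$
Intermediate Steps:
$\left(19833 - 4823\right) + F = \left(19833 - 4823\right) + 8016 = 15010 + 8016 = 23026$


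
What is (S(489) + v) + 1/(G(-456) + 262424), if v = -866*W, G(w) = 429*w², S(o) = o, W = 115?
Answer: -8866265995767/89466968 ≈ -99101.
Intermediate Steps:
v = -99590 (v = -866*115 = -99590)
(S(489) + v) + 1/(G(-456) + 262424) = (489 - 99590) + 1/(429*(-456)² + 262424) = -99101 + 1/(429*207936 + 262424) = -99101 + 1/(89204544 + 262424) = -99101 + 1/89466968 = -8866265995767/89466968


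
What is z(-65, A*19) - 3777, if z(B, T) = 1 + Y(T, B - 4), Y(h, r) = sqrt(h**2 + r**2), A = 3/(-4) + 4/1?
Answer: -3776 + sqrt(137185)/4 ≈ -3683.4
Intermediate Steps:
A = 13/4 (A = 3*(-1/4) + 4*1 = -3/4 + 4 = 13/4 ≈ 3.2500)
z(B, T) = 1 + sqrt(T**2 + (-4 + B)**2) (z(B, T) = 1 + sqrt(T**2 + (B - 4)**2) = 1 + sqrt(T**2 + (-4 + B)**2))
z(-65, A*19) - 3777 = (1 + sqrt(((13/4)*19)**2 + (-4 - 65)**2)) - 3777 = (1 + sqrt((247/4)**2 + (-69)**2)) - 3777 = (1 + sqrt(61009/16 + 4761)) - 3777 = (1 + sqrt(137185/16)) - 3777 = (1 + sqrt(137185)/4) - 3777 = -3776 + sqrt(137185)/4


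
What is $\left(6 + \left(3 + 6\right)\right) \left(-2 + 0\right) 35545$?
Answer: $-1066350$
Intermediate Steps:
$\left(6 + \left(3 + 6\right)\right) \left(-2 + 0\right) 35545 = \left(6 + 9\right) \left(-2\right) 35545 = 15 \left(-2\right) 35545 = \left(-30\right) 35545 = -1066350$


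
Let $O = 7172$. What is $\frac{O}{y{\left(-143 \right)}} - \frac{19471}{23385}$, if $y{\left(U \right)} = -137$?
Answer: $- \frac{170384747}{3203745} \approx -53.183$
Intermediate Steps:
$\frac{O}{y{\left(-143 \right)}} - \frac{19471}{23385} = \frac{7172}{-137} - \frac{19471}{23385} = 7172 \left(- \frac{1}{137}\right) - \frac{19471}{23385} = - \frac{7172}{137} - \frac{19471}{23385} = - \frac{170384747}{3203745}$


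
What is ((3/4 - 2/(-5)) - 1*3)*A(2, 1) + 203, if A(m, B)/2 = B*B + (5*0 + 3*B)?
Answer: 941/5 ≈ 188.20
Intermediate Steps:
A(m, B) = 2*B**2 + 6*B (A(m, B) = 2*(B*B + (5*0 + 3*B)) = 2*(B**2 + (0 + 3*B)) = 2*(B**2 + 3*B) = 2*B**2 + 6*B)
((3/4 - 2/(-5)) - 1*3)*A(2, 1) + 203 = ((3/4 - 2/(-5)) - 1*3)*(2*1*(3 + 1)) + 203 = ((3*(1/4) - 2*(-1/5)) - 3)*(2*1*4) + 203 = ((3/4 + 2/5) - 3)*8 + 203 = (23/20 - 3)*8 + 203 = -37/20*8 + 203 = -74/5 + 203 = 941/5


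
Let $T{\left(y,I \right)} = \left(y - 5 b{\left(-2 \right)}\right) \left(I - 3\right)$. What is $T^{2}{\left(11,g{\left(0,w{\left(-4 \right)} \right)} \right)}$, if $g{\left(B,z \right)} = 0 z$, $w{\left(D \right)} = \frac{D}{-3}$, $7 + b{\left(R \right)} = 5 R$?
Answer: $82944$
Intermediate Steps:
$b{\left(R \right)} = -7 + 5 R$
$w{\left(D \right)} = - \frac{D}{3}$ ($w{\left(D \right)} = D \left(- \frac{1}{3}\right) = - \frac{D}{3}$)
$g{\left(B,z \right)} = 0$
$T{\left(y,I \right)} = \left(-3 + I\right) \left(85 + y\right)$ ($T{\left(y,I \right)} = \left(y - 5 \left(-7 + 5 \left(-2\right)\right)\right) \left(I - 3\right) = \left(y - 5 \left(-7 - 10\right)\right) \left(-3 + I\right) = \left(y - -85\right) \left(-3 + I\right) = \left(y + 85\right) \left(-3 + I\right) = \left(85 + y\right) \left(-3 + I\right) = \left(-3 + I\right) \left(85 + y\right)$)
$T^{2}{\left(11,g{\left(0,w{\left(-4 \right)} \right)} \right)} = \left(-255 - 33 + 85 \cdot 0 + 0 \cdot 11\right)^{2} = \left(-255 - 33 + 0 + 0\right)^{2} = \left(-288\right)^{2} = 82944$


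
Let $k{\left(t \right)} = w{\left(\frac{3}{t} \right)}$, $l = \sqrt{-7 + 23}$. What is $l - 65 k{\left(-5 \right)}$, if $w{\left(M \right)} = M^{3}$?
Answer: $\frac{451}{25} \approx 18.04$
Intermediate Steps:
$l = 4$ ($l = \sqrt{16} = 4$)
$k{\left(t \right)} = \frac{27}{t^{3}}$ ($k{\left(t \right)} = \left(\frac{3}{t}\right)^{3} = \frac{27}{t^{3}}$)
$l - 65 k{\left(-5 \right)} = 4 - 65 \frac{27}{-125} = 4 - 65 \cdot 27 \left(- \frac{1}{125}\right) = 4 - - \frac{351}{25} = 4 + \frac{351}{25} = \frac{451}{25}$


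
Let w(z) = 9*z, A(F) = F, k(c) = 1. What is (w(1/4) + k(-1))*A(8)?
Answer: 26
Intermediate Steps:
(w(1/4) + k(-1))*A(8) = (9/4 + 1)*8 = (13/4)*8 = 26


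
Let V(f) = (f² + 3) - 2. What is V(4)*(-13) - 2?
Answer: -223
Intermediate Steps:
V(f) = 1 + f² (V(f) = (3 + f²) - 2 = 1 + f²)
V(4)*(-13) - 2 = (1 + 4²)*(-13) - 2 = (1 + 16)*(-13) - 2 = 17*(-13) - 2 = -221 - 2 = -223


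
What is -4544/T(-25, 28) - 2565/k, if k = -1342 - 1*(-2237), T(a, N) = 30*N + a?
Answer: -1231471/145885 ≈ -8.4414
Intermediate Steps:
T(a, N) = a + 30*N
k = 895 (k = -1342 + 2237 = 895)
-4544/T(-25, 28) - 2565/k = -4544/(-25 + 30*28) - 2565/895 = -4544/(-25 + 840) - 2565*1/895 = -4544/815 - 513/179 = -1231471/145885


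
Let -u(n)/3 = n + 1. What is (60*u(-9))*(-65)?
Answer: -93600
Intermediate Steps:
u(n) = -3 - 3*n (u(n) = -3*(n + 1) = -3*(1 + n) = -3 - 3*n)
(60*u(-9))*(-65) = (60*(-3 - 3*(-9)))*(-65) = (60*(-3 + 27))*(-65) = (60*24)*(-65) = 1440*(-65) = -93600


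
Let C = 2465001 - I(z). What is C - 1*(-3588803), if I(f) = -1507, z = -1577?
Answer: 6055311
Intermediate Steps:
C = 2466508 (C = 2465001 - 1*(-1507) = 2465001 + 1507 = 2466508)
C - 1*(-3588803) = 2466508 - 1*(-3588803) = 2466508 + 3588803 = 6055311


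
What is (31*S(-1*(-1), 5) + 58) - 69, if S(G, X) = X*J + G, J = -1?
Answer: -135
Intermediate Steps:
S(G, X) = G - X (S(G, X) = X*(-1) + G = -X + G = G - X)
(31*S(-1*(-1), 5) + 58) - 69 = (31*(-1*(-1) - 1*5) + 58) - 69 = (31*(1 - 5) + 58) - 69 = (31*(-4) + 58) - 69 = (-124 + 58) - 69 = -66 - 69 = -135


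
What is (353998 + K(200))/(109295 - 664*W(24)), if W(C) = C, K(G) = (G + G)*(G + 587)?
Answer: 668798/93359 ≈ 7.1637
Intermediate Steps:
K(G) = 2*G*(587 + G) (K(G) = (2*G)*(587 + G) = 2*G*(587 + G))
(353998 + K(200))/(109295 - 664*W(24)) = (353998 + 2*200*(587 + 200))/(109295 - 664*24) = (353998 + 2*200*787)/(109295 - 15936) = (353998 + 314800)/93359 = 668798*(1/93359) = 668798/93359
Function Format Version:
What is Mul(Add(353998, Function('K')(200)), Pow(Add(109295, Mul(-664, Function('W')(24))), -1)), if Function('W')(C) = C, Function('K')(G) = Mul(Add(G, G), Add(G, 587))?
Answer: Rational(668798, 93359) ≈ 7.1637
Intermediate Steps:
Function('K')(G) = Mul(2, G, Add(587, G)) (Function('K')(G) = Mul(Mul(2, G), Add(587, G)) = Mul(2, G, Add(587, G)))
Mul(Add(353998, Function('K')(200)), Pow(Add(109295, Mul(-664, Function('W')(24))), -1)) = Mul(Add(353998, Mul(2, 200, Add(587, 200))), Pow(Add(109295, Mul(-664, 24)), -1)) = Mul(Add(353998, Mul(2, 200, 787)), Pow(Add(109295, -15936), -1)) = Mul(Add(353998, 314800), Pow(93359, -1)) = Mul(668798, Rational(1, 93359)) = Rational(668798, 93359)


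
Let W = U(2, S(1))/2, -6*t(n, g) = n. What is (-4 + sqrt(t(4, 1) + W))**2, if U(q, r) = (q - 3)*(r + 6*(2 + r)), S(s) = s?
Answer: (24 - I*sqrt(366))**2/36 ≈ 5.8333 - 25.508*I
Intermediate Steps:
t(n, g) = -n/6
U(q, r) = (-3 + q)*(12 + 7*r) (U(q, r) = (-3 + q)*(r + (12 + 6*r)) = (-3 + q)*(12 + 7*r))
W = -19/2 (W = (-36 - 21*1 + 12*2 + 7*2*1)/2 = (-36 - 21 + 24 + 14)*(1/2) = -19*1/2 = -19/2 ≈ -9.5000)
(-4 + sqrt(t(4, 1) + W))**2 = (-4 + sqrt(-1/6*4 - 19/2))**2 = (-4 + sqrt(-2/3 - 19/2))**2 = (-4 + sqrt(-61/6))**2 = (-4 + I*sqrt(366)/6)**2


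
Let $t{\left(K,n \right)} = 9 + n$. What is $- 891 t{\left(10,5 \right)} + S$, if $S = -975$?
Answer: $-13449$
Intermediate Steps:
$- 891 t{\left(10,5 \right)} + S = - 891 \left(9 + 5\right) - 975 = \left(-891\right) 14 - 975 = -12474 - 975 = -13449$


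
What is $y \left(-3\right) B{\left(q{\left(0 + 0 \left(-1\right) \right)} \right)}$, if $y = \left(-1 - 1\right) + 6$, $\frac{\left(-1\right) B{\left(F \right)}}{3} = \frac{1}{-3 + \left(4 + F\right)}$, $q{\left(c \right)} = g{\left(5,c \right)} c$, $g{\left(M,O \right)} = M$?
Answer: $36$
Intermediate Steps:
$q{\left(c \right)} = 5 c$
$B{\left(F \right)} = - \frac{3}{1 + F}$ ($B{\left(F \right)} = - \frac{3}{-3 + \left(4 + F\right)} = - \frac{3}{1 + F}$)
$y = 4$ ($y = -2 + 6 = 4$)
$y \left(-3\right) B{\left(q{\left(0 + 0 \left(-1\right) \right)} \right)} = 4 \left(-3\right) \left(- \frac{3}{1 + 5 \left(0 + 0 \left(-1\right)\right)}\right) = - 12 \left(- \frac{3}{1 + 5 \left(0 + 0\right)}\right) = - 12 \left(- \frac{3}{1 + 5 \cdot 0}\right) = - 12 \left(- \frac{3}{1 + 0}\right) = - 12 \left(- \frac{3}{1}\right) = - 12 \left(\left(-3\right) 1\right) = \left(-12\right) \left(-3\right) = 36$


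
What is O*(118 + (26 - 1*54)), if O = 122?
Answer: 10980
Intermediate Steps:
O*(118 + (26 - 1*54)) = 122*(118 + (26 - 1*54)) = 122*(118 + (26 - 54)) = 122*(118 - 28) = 122*90 = 10980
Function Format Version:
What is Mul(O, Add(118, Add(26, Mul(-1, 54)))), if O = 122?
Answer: 10980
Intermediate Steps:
Mul(O, Add(118, Add(26, Mul(-1, 54)))) = Mul(122, Add(118, Add(26, Mul(-1, 54)))) = Mul(122, Add(118, Add(26, -54))) = Mul(122, Add(118, -28)) = Mul(122, 90) = 10980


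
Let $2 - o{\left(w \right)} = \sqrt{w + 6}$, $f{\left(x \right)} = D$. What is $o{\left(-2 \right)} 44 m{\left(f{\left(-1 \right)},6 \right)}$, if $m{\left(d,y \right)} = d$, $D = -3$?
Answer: $0$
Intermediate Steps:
$f{\left(x \right)} = -3$
$o{\left(w \right)} = 2 - \sqrt{6 + w}$ ($o{\left(w \right)} = 2 - \sqrt{w + 6} = 2 - \sqrt{6 + w}$)
$o{\left(-2 \right)} 44 m{\left(f{\left(-1 \right)},6 \right)} = \left(2 - \sqrt{6 - 2}\right) 44 \left(-3\right) = \left(2 - \sqrt{4}\right) 44 \left(-3\right) = \left(2 - 2\right) 44 \left(-3\right) = 0 \cdot 44 \left(-3\right) = 0 \left(-3\right) = 0$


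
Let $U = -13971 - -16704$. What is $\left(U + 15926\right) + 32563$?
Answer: $51222$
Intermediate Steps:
$U = 2733$ ($U = -13971 + 16704 = 2733$)
$\left(U + 15926\right) + 32563 = \left(2733 + 15926\right) + 32563 = 18659 + 32563 = 51222$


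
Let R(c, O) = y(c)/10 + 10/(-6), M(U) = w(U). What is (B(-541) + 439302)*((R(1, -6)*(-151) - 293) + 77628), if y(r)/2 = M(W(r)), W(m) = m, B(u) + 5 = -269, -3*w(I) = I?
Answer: 511007079628/15 ≈ 3.4067e+10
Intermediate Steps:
w(I) = -I/3
B(u) = -274 (B(u) = -5 - 269 = -274)
M(U) = -U/3
y(r) = -2*r/3 (y(r) = 2*(-r/3) = -2*r/3)
R(c, O) = -5/3 - c/15 (R(c, O) = -2*c/3/10 + 10/(-6) = -2*c/3*(1/10) + 10*(-1/6) = -c/15 - 5/3 = -5/3 - c/15)
(B(-541) + 439302)*((R(1, -6)*(-151) - 293) + 77628) = (-274 + 439302)*(((-5/3 - 1/15*1)*(-151) - 293) + 77628) = 439028*(((-5/3 - 1/15)*(-151) - 293) + 77628) = 439028*((-26/15*(-151) - 293) + 77628) = 439028*((3926/15 - 293) + 77628) = 439028*(-469/15 + 77628) = 439028*(1163951/15) = 511007079628/15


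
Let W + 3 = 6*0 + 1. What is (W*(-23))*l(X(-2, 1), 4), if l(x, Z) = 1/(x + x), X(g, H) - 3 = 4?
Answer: 23/7 ≈ 3.2857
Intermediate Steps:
X(g, H) = 7 (X(g, H) = 3 + 4 = 7)
W = -2 (W = -3 + (6*0 + 1) = -3 + (0 + 1) = -3 + 1 = -2)
l(x, Z) = 1/(2*x)
(W*(-23))*l(X(-2, 1), 4) = (-2*(-23))*((1/2)/7) = 46*((1/2)*(1/7)) = 46*(1/14) = 23/7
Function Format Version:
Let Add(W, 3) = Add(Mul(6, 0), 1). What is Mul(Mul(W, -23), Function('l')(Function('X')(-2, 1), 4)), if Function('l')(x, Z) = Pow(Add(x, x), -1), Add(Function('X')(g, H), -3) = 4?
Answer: Rational(23, 7) ≈ 3.2857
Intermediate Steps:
Function('X')(g, H) = 7 (Function('X')(g, H) = Add(3, 4) = 7)
W = -2 (W = Add(-3, Add(Mul(6, 0), 1)) = Add(-3, Add(0, 1)) = Add(-3, 1) = -2)
Function('l')(x, Z) = Mul(Rational(1, 2), Pow(x, -1)) (Function('l')(x, Z) = Pow(Mul(2, x), -1) = Mul(Rational(1, 2), Pow(x, -1)))
Mul(Mul(W, -23), Function('l')(Function('X')(-2, 1), 4)) = Mul(Mul(-2, -23), Mul(Rational(1, 2), Pow(7, -1))) = Mul(46, Mul(Rational(1, 2), Rational(1, 7))) = Mul(46, Rational(1, 14)) = Rational(23, 7)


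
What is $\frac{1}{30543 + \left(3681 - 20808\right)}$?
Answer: $\frac{1}{13416} \approx 7.4538 \cdot 10^{-5}$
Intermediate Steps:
$\frac{1}{30543 + \left(3681 - 20808\right)} = \frac{1}{30543 - 17127} = \frac{1}{13416}$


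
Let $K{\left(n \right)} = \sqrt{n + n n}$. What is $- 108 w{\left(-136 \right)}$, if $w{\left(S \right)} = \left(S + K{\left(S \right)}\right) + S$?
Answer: $29376 - 648 \sqrt{510} \approx 14742.0$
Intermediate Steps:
$K{\left(n \right)} = \sqrt{n + n^{2}}$
$w{\left(S \right)} = \sqrt{S \left(1 + S\right)} + 2 S$ ($w{\left(S \right)} = \left(S + \sqrt{S \left(1 + S\right)}\right) + S = \sqrt{S \left(1 + S\right)} + 2 S$)
$- 108 w{\left(-136 \right)} = - 108 \left(\sqrt{- 136 \left(1 - 136\right)} + 2 \left(-136\right)\right) = - 108 \left(\sqrt{\left(-136\right) \left(-135\right)} - 272\right) = - 108 \left(\sqrt{18360} - 272\right) = - 108 \left(6 \sqrt{510} - 272\right) = - 108 \left(-272 + 6 \sqrt{510}\right) = 29376 - 648 \sqrt{510}$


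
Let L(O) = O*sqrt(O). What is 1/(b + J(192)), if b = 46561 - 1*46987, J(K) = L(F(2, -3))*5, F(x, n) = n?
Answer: I/(3*(-142*I + 5*sqrt(3))) ≈ -0.0023387 + 0.00014263*I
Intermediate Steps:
L(O) = O**(3/2)
J(K) = -15*I*sqrt(3) (J(K) = (-3)**(3/2)*5 = -3*I*sqrt(3)*5 = -15*I*sqrt(3))
b = -426 (b = 46561 - 46987 = -426)
1/(b + J(192)) = 1/(-426 - 15*I*sqrt(3))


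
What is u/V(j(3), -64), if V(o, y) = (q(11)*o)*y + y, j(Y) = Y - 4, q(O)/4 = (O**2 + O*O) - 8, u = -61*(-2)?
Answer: 61/29920 ≈ 0.0020388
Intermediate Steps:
u = 122
q(O) = -32 + 8*O**2 (q(O) = 4*((O**2 + O*O) - 8) = 4*((O**2 + O**2) - 8) = 4*(2*O**2 - 8) = 4*(-8 + 2*O**2) = -32 + 8*O**2)
j(Y) = -4 + Y
V(o, y) = y + 936*o*y (V(o, y) = ((-32 + 8*11**2)*o)*y + y = ((-32 + 8*121)*o)*y + y = ((-32 + 968)*o)*y + y = (936*o)*y + y = 936*o*y + y = y + 936*o*y)
u/V(j(3), -64) = 122/((-64*(1 + 936*(-4 + 3)))) = 122/((-64*(1 + 936*(-1)))) = 122/((-64*(1 - 936))) = 122/((-64*(-935))) = 122/59840 = 122*(1/59840) = 61/29920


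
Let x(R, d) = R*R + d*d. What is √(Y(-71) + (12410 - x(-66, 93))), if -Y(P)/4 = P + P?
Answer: 3*I*√3 ≈ 5.1962*I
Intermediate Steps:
Y(P) = -8*P (Y(P) = -4*(P + P) = -8*P)
x(R, d) = R² + d²
√(Y(-71) + (12410 - x(-66, 93))) = √(-8*(-71) + (12410 - ((-66)² + 93²))) = √(568 + (12410 - (4356 + 8649))) = √(568 + (12410 - 1*13005)) = √(568 + (12410 - 13005)) = √(568 - 595) = √(-27) = 3*I*√3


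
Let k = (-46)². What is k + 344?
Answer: 2460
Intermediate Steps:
k = 2116
k + 344 = 2116 + 344 = 2460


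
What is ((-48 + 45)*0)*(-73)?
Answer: 0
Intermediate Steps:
((-48 + 45)*0)*(-73) = -3*0*(-73) = 0*(-73) = 0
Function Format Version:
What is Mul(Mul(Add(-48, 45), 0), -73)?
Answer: 0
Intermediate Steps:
Mul(Mul(Add(-48, 45), 0), -73) = Mul(Mul(-3, 0), -73) = Mul(0, -73) = 0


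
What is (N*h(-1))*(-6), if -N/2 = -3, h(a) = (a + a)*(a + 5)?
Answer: 288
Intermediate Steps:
h(a) = 2*a*(5 + a) (h(a) = (2*a)*(5 + a) = 2*a*(5 + a))
N = 6 (N = -2*(-3) = 6)
(N*h(-1))*(-6) = (6*(2*(-1)*(5 - 1)))*(-6) = (6*(2*(-1)*4))*(-6) = (6*(-8))*(-6) = -48*(-6) = 288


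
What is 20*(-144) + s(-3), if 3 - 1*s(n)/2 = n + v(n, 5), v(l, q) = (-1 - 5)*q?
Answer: -2808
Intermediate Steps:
v(l, q) = -6*q
s(n) = 66 - 2*n (s(n) = 6 - 2*(n - 6*5) = 6 - 2*(n - 30) = 6 - 2*(-30 + n) = 6 + (60 - 2*n) = 66 - 2*n)
20*(-144) + s(-3) = 20*(-144) + (66 - 2*(-3)) = -2880 + (66 + 6) = -2880 + 72 = -2808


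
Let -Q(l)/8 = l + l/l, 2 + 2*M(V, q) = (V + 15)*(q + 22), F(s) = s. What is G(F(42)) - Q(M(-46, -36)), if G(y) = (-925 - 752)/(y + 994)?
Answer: 1796819/1036 ≈ 1734.4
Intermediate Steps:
M(V, q) = -1 + (15 + V)*(22 + q)/2 (M(V, q) = -1 + ((V + 15)*(q + 22))/2 = -1 + ((15 + V)*(22 + q))/2 = -1 + (15 + V)*(22 + q)/2)
G(y) = -1677/(994 + y)
Q(l) = -8 - 8*l (Q(l) = -8*(l + l/l) = -8*(l + 1) = -8*(1 + l) = -8 - 8*l)
G(F(42)) - Q(M(-46, -36)) = -1677/(994 + 42) - (-8 - 8*(164 + 11*(-46) + (15/2)*(-36) + (½)*(-46)*(-36))) = -1677/1036 - (-8 - 8*(164 - 506 - 270 + 828)) = -1677*1/1036 - (-8 - 8*216) = -1677/1036 - (-8 - 1728) = -1677/1036 - 1*(-1736) = -1677/1036 + 1736 = 1796819/1036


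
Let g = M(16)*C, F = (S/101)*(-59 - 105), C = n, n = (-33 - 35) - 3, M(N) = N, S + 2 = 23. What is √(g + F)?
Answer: 2*I*√2984045/101 ≈ 34.207*I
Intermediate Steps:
S = 21 (S = -2 + 23 = 21)
n = -71 (n = -68 - 3 = -71)
C = -71
F = -3444/101 (F = (21/101)*(-59 - 105) = (21*(1/101))*(-164) = (21/101)*(-164) = -3444/101 ≈ -34.099)
g = -1136 (g = 16*(-71) = -1136)
√(g + F) = √(-1136 - 3444/101) = √(-118180/101) = 2*I*√2984045/101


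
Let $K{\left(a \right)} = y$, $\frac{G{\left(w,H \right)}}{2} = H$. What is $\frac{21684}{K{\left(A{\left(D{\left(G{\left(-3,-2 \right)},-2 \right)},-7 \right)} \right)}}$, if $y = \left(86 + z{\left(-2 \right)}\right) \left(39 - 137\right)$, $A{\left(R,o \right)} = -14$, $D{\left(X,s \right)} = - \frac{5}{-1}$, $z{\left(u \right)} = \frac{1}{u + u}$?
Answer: $- \frac{43368}{16807} \approx -2.5804$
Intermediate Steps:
$z{\left(u \right)} = \frac{1}{2 u}$
$G{\left(w,H \right)} = 2 H$
$D{\left(X,s \right)} = 5$ ($D{\left(X,s \right)} = \left(-5\right) \left(-1\right) = 5$)
$y = - \frac{16807}{2}$ ($y = \left(86 + \frac{1}{2 \left(-2\right)}\right) \left(39 - 137\right) = \left(86 + \frac{1}{2} \left(- \frac{1}{2}\right)\right) \left(-98\right) = \left(86 - \frac{1}{4}\right) \left(-98\right) = \frac{343}{4} \left(-98\right) = - \frac{16807}{2} \approx -8403.5$)
$K{\left(a \right)} = - \frac{16807}{2}$
$\frac{21684}{K{\left(A{\left(D{\left(G{\left(-3,-2 \right)},-2 \right)},-7 \right)} \right)}} = \frac{21684}{- \frac{16807}{2}} = 21684 \left(- \frac{2}{16807}\right) = - \frac{43368}{16807}$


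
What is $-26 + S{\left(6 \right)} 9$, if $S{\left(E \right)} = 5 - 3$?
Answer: $-8$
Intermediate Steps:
$S{\left(E \right)} = 2$ ($S{\left(E \right)} = 5 - 3 = 2$)
$-26 + S{\left(6 \right)} 9 = -26 + 2 \cdot 9 = -26 + 18 = -8$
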